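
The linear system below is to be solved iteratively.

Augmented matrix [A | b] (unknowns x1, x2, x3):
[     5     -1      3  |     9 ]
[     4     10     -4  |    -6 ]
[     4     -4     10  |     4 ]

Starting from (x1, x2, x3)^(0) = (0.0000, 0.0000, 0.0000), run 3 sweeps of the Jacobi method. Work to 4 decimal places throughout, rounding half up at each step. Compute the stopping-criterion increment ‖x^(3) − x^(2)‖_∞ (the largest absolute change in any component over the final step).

0.4640

Iteration 1:
  x1 = (9 - (-1)·0.0000 - (3)·0.0000) / (5) = 1.8000
  x2 = (-6 - (4)·0.0000 - (-4)·0.0000) / (10) = -0.6000
  x3 = (4 - (4)·0.0000 - (-4)·0.0000) / (10) = 0.4000
Iteration 2:
  x1 = (9 - (-1)·-0.6000 - (3)·0.4000) / (5) = 1.4400
  x2 = (-6 - (4)·1.8000 - (-4)·0.4000) / (10) = -1.1600
  x3 = (4 - (4)·1.8000 - (-4)·-0.6000) / (10) = -0.5600
Iteration 3:
  x1 = (9 - (-1)·-1.1600 - (3)·-0.5600) / (5) = 1.9040
  x2 = (-6 - (4)·1.4400 - (-4)·-0.5600) / (10) = -1.4000
  x3 = (4 - (4)·1.4400 - (-4)·-1.1600) / (10) = -0.6400
Change: (0.4640, -0.2400, -0.0800) → max |·| = 0.4640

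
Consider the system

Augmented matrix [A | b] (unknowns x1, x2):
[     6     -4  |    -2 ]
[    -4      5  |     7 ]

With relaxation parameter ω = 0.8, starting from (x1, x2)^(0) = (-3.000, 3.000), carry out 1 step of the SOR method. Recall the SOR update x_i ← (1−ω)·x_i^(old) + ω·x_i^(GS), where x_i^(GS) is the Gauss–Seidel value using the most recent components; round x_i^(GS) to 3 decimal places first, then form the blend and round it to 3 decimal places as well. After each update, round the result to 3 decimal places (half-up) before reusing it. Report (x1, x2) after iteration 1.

Iteration 1:
  x1: GS value = (-2 - (-4)·3.000) / (6) = 1.667;  x1 ← (1−ω)·-3.000 + ω·1.667 = 0.734
  x2: GS value = (7 - (-4)·0.734) / (5) = 1.987;  x2 ← (1−ω)·3.000 + ω·1.987 = 2.190

(0.734, 2.190)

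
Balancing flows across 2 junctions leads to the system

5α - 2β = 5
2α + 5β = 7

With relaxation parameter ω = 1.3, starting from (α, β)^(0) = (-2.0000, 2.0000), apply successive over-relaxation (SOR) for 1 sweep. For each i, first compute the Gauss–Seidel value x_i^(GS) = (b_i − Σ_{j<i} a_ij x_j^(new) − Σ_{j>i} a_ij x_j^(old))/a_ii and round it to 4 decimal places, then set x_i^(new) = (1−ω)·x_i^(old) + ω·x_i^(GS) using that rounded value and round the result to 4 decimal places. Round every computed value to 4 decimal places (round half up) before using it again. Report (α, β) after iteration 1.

(2.9400, -0.3088)

Iteration 1:
  α: GS value = (5 - (-2)·2.0000) / (5) = 1.8000;  α ← (1−ω)·-2.0000 + ω·1.8000 = 2.9400
  β: GS value = (7 - (2)·2.9400) / (5) = 0.2240;  β ← (1−ω)·2.0000 + ω·0.2240 = -0.3088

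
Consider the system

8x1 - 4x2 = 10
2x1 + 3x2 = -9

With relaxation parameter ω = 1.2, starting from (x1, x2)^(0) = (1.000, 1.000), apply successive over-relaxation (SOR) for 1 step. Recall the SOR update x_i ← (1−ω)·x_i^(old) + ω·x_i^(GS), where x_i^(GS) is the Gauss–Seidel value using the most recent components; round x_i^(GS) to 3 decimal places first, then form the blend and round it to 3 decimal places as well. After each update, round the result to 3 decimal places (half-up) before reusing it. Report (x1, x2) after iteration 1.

Iteration 1:
  x1: GS value = (10 - (-4)·1.000) / (8) = 1.750;  x1 ← (1−ω)·1.000 + ω·1.750 = 1.900
  x2: GS value = (-9 - (2)·1.900) / (3) = -4.267;  x2 ← (1−ω)·1.000 + ω·-4.267 = -5.320

(1.900, -5.320)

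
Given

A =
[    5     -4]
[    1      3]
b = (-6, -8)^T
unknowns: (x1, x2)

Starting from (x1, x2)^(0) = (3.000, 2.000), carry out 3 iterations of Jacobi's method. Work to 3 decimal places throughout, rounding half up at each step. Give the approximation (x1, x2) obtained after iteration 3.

(-3.440, -1.289)

Iteration 1:
  x1 = (-6 - (-4)·2.000) / (5) = 0.400
  x2 = (-8 - (1)·3.000) / (3) = -3.667
Iteration 2:
  x1 = (-6 - (-4)·-3.667) / (5) = -4.134
  x2 = (-8 - (1)·0.400) / (3) = -2.800
Iteration 3:
  x1 = (-6 - (-4)·-2.800) / (5) = -3.440
  x2 = (-8 - (1)·-4.134) / (3) = -1.289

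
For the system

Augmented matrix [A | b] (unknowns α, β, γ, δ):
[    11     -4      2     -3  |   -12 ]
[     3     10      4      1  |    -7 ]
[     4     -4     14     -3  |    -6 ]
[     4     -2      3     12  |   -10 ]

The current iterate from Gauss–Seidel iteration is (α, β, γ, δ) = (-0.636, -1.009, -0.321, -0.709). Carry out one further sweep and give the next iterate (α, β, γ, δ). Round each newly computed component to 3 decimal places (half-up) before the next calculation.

One sweep:
  α = (-12 - (-4)·-1.009 - (2)·-0.321 - (-3)·-0.709) / (11) = -1.593
  β = (-7 - (3)·-1.593 - (4)·-0.321 - (1)·-0.709) / (10) = -0.023
  γ = (-6 - (4)·-1.593 - (-4)·-0.023 - (-3)·-0.709) / (14) = -0.132
  δ = (-10 - (4)·-1.593 - (-2)·-0.023 - (3)·-0.132) / (12) = -0.273

(-1.593, -0.023, -0.132, -0.273)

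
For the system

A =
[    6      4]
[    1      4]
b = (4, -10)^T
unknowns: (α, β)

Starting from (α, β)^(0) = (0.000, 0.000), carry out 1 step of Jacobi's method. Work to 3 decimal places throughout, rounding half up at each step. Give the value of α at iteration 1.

0.667

Iteration 1:
  α = (4 - (4)·0.000) / (6) = 0.667
  β = (-10 - (1)·0.000) / (4) = -2.500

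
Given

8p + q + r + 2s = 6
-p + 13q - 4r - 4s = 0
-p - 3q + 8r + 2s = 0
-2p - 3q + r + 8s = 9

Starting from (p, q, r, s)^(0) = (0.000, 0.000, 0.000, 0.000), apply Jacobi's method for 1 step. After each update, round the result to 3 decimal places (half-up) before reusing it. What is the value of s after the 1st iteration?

Iteration 1:
  p = (6 - (1)·0.000 - (1)·0.000 - (2)·0.000) / (8) = 0.750
  q = (0 - (-1)·0.000 - (-4)·0.000 - (-4)·0.000) / (13) = 0.000
  r = (0 - (-1)·0.000 - (-3)·0.000 - (2)·0.000) / (8) = 0.000
  s = (9 - (-2)·0.000 - (-3)·0.000 - (1)·0.000) / (8) = 1.125

1.125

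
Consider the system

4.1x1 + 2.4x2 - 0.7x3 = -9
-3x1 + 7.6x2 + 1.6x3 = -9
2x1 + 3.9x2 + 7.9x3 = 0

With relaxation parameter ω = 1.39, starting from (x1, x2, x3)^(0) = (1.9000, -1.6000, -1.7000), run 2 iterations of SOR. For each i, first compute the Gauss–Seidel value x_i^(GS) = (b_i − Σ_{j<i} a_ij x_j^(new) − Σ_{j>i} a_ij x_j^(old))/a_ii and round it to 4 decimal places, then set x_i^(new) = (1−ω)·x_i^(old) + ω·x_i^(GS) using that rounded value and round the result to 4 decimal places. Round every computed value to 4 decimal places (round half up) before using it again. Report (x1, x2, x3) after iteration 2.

Iteration 1:
  x1: GS value = (-9 - (2.4)·-1.6000 - (-0.7)·-1.7000) / (4.1) = -1.5488;  x1 ← (1−ω)·1.9000 + ω·-1.5488 = -2.8938
  x2: GS value = (-9 - (-3)·-2.8938 - (1.6)·-1.7000) / (7.6) = -1.9686;  x2 ← (1−ω)·-1.6000 + ω·-1.9686 = -2.1124
  x3: GS value = (0 - (2)·-2.8938 - (3.9)·-2.1124) / (7.9) = 1.7754;  x3 ← (1−ω)·-1.7000 + ω·1.7754 = 3.1308
Iteration 2:
  x1: GS value = (-9 - (2.4)·-2.1124 - (-0.7)·3.1308) / (4.1) = -0.4241;  x1 ← (1−ω)·-2.8938 + ω·-0.4241 = 0.5391
  x2: GS value = (-9 - (-3)·0.5391 - (1.6)·3.1308) / (7.6) = -1.6305;  x2 ← (1−ω)·-2.1124 + ω·-1.6305 = -1.4426
  x3: GS value = (0 - (2)·0.5391 - (3.9)·-1.4426) / (7.9) = 0.5757;  x3 ← (1−ω)·3.1308 + ω·0.5757 = -0.4208

(0.5391, -1.4426, -0.4208)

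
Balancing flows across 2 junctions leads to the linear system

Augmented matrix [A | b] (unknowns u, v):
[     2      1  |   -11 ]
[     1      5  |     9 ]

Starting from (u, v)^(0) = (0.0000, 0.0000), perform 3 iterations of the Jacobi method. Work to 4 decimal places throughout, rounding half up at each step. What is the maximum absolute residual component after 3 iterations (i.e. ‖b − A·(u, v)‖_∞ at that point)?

0.5500

Iteration 1:
  u = (-11 - (1)·0.0000) / (2) = -5.5000
  v = (9 - (1)·0.0000) / (5) = 1.8000
Iteration 2:
  u = (-11 - (1)·1.8000) / (2) = -6.4000
  v = (9 - (1)·-5.5000) / (5) = 2.9000
Iteration 3:
  u = (-11 - (1)·2.9000) / (2) = -6.9500
  v = (9 - (1)·-6.4000) / (5) = 3.0800
Residual b − A·x = (-0.1800, 0.5500); ∞-norm = 0.5500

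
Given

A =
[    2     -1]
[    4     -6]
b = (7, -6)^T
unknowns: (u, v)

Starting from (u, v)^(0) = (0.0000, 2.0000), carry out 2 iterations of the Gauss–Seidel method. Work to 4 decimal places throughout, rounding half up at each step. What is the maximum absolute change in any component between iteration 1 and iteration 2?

1.0000

Iteration 1:
  u = (7 - (-1)·2.0000) / (2) = 4.5000
  v = (-6 - (4)·4.5000) / (-6) = 4.0000
Iteration 2:
  u = (7 - (-1)·4.0000) / (2) = 5.5000
  v = (-6 - (4)·5.5000) / (-6) = 4.6667
Change: (1.0000, 0.6667) → max |·| = 1.0000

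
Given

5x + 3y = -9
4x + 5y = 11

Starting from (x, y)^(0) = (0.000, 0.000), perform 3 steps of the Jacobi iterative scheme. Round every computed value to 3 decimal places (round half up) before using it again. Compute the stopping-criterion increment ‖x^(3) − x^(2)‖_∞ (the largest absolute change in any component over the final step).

1.056

Iteration 1:
  x = (-9 - (3)·0.000) / (5) = -1.800
  y = (11 - (4)·0.000) / (5) = 2.200
Iteration 2:
  x = (-9 - (3)·2.200) / (5) = -3.120
  y = (11 - (4)·-1.800) / (5) = 3.640
Iteration 3:
  x = (-9 - (3)·3.640) / (5) = -3.984
  y = (11 - (4)·-3.120) / (5) = 4.696
Change: (-0.864, 1.056) → max |·| = 1.056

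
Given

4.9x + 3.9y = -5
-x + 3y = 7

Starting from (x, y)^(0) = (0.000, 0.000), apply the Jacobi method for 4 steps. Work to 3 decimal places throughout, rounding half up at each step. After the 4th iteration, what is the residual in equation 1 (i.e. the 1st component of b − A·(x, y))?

-0.351

Iteration 1:
  x = (-5 - (3.9)·0.000) / (4.9) = -1.020
  y = (7 - (-1)·0.000) / (3) = 2.333
Iteration 2:
  x = (-5 - (3.9)·2.333) / (4.9) = -2.877
  y = (7 - (-1)·-1.020) / (3) = 1.993
Iteration 3:
  x = (-5 - (3.9)·1.993) / (4.9) = -2.607
  y = (7 - (-1)·-2.877) / (3) = 1.374
Iteration 4:
  x = (-5 - (3.9)·1.374) / (4.9) = -2.114
  y = (7 - (-1)·-2.607) / (3) = 1.464
Residual b − A·x = (-0.351, 0.494)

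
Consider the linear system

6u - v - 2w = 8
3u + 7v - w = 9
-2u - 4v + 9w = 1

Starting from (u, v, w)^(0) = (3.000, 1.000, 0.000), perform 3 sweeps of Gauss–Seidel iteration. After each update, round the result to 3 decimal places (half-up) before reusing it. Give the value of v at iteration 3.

0.667

Iteration 1:
  u = (8 - (-1)·1.000 - (-2)·0.000) / (6) = 1.500
  v = (9 - (3)·1.500 - (-1)·0.000) / (7) = 0.643
  w = (1 - (-2)·1.500 - (-4)·0.643) / (9) = 0.730
Iteration 2:
  u = (8 - (-1)·0.643 - (-2)·0.730) / (6) = 1.684
  v = (9 - (3)·1.684 - (-1)·0.730) / (7) = 0.668
  w = (1 - (-2)·1.684 - (-4)·0.668) / (9) = 0.782
Iteration 3:
  u = (8 - (-1)·0.668 - (-2)·0.782) / (6) = 1.705
  v = (9 - (3)·1.705 - (-1)·0.782) / (7) = 0.667
  w = (1 - (-2)·1.705 - (-4)·0.667) / (9) = 0.786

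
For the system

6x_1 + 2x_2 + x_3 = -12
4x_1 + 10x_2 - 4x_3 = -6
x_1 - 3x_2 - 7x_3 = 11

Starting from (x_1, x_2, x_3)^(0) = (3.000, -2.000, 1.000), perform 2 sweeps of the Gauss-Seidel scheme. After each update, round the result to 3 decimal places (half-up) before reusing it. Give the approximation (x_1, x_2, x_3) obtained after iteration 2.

(-1.807, -0.660, -1.547)

Iteration 1:
  x_1 = (-12 - (2)·-2.000 - (1)·1.000) / (6) = -1.500
  x_2 = (-6 - (4)·-1.500 - (-4)·1.000) / (10) = 0.400
  x_3 = (11 - (1)·-1.500 - (-3)·0.400) / (-7) = -1.957
Iteration 2:
  x_1 = (-12 - (2)·0.400 - (1)·-1.957) / (6) = -1.807
  x_2 = (-6 - (4)·-1.807 - (-4)·-1.957) / (10) = -0.660
  x_3 = (11 - (1)·-1.807 - (-3)·-0.660) / (-7) = -1.547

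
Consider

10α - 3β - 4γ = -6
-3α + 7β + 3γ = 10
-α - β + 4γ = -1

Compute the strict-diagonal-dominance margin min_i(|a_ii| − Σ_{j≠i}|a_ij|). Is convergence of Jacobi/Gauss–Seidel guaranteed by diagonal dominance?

1

row 1: |10| − (3+4) = 3
row 2: |7| − (3+3) = 1
row 3: |4| − (1+1) = 2
minimum over rows = 1 → strictly diagonally dominant (convergence guaranteed)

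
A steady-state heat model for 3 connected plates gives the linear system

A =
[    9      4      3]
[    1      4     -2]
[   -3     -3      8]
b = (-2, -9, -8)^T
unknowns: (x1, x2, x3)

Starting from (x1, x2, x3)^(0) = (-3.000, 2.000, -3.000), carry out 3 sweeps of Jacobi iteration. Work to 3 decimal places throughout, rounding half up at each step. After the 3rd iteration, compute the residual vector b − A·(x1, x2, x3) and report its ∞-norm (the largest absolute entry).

Iteration 1:
  x1 = (-2 - (4)·2.000 - (3)·-3.000) / (9) = -0.111
  x2 = (-9 - (1)·-3.000 - (-2)·-3.000) / (4) = -3.000
  x3 = (-8 - (-3)·-3.000 - (-3)·2.000) / (8) = -1.375
Iteration 2:
  x1 = (-2 - (4)·-3.000 - (3)·-1.375) / (9) = 1.569
  x2 = (-9 - (1)·-0.111 - (-2)·-1.375) / (4) = -2.910
  x3 = (-8 - (-3)·-0.111 - (-3)·-3.000) / (8) = -2.167
Iteration 3:
  x1 = (-2 - (4)·-2.910 - (3)·-2.167) / (9) = 1.793
  x2 = (-9 - (1)·1.569 - (-2)·-2.167) / (4) = -3.726
  x3 = (-8 - (-3)·1.569 - (-3)·-2.910) / (8) = -1.503
Residual b − A·x = (1.276, 1.105, -1.775); ∞-norm = 1.775

1.775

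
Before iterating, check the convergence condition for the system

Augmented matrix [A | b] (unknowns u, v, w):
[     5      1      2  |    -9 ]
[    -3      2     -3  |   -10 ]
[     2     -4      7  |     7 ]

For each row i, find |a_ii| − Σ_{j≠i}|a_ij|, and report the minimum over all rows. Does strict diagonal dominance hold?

row 1: |5| − (1+2) = 2
row 2: |2| − (3+3) = -4
row 3: |7| − (2+4) = 1
minimum over rows = -4 → not strictly diagonally dominant

-4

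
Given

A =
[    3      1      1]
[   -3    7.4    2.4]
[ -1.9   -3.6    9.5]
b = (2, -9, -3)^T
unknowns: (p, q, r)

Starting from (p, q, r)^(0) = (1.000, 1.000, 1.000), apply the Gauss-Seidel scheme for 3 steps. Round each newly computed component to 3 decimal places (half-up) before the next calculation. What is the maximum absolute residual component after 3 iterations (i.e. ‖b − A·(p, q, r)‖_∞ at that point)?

0.840

Iteration 1:
  p = (2 - (1)·1.000 - (1)·1.000) / (3) = 0.000
  q = (-9 - (-3)·0.000 - (2.4)·1.000) / (7.4) = -1.541
  r = (-3 - (-1.9)·0.000 - (-3.6)·-1.541) / (9.5) = -0.900
Iteration 2:
  p = (2 - (1)·-1.541 - (1)·-0.900) / (3) = 1.480
  q = (-9 - (-3)·1.480 - (2.4)·-0.900) / (7.4) = -0.324
  r = (-3 - (-1.9)·1.480 - (-3.6)·-0.324) / (9.5) = -0.143
Iteration 3:
  p = (2 - (1)·-0.324 - (1)·-0.143) / (3) = 0.822
  q = (-9 - (-3)·0.822 - (2.4)·-0.143) / (7.4) = -0.837
  r = (-3 - (-1.9)·0.822 - (-3.6)·-0.837) / (9.5) = -0.469
Residual b − A·x = (0.840, 0.785, 0.004); ∞-norm = 0.840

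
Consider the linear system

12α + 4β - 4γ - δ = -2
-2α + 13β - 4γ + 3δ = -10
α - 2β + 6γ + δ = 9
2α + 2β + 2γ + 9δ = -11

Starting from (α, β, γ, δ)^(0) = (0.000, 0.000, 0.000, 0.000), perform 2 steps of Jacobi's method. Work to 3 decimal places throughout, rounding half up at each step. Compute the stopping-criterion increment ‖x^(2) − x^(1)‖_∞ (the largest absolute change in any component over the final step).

Iteration 1:
  α = (-2 - (4)·0.000 - (-4)·0.000 - (-1)·0.000) / (12) = -0.167
  β = (-10 - (-2)·0.000 - (-4)·0.000 - (3)·0.000) / (13) = -0.769
  γ = (9 - (1)·0.000 - (-2)·0.000 - (1)·0.000) / (6) = 1.500
  δ = (-11 - (2)·0.000 - (2)·0.000 - (2)·0.000) / (9) = -1.222
Iteration 2:
  α = (-2 - (4)·-0.769 - (-4)·1.500 - (-1)·-1.222) / (12) = 0.488
  β = (-10 - (-2)·-0.167 - (-4)·1.500 - (3)·-1.222) / (13) = -0.051
  γ = (9 - (1)·-0.167 - (-2)·-0.769 - (1)·-1.222) / (6) = 1.475
  δ = (-11 - (2)·-0.167 - (2)·-0.769 - (2)·1.500) / (9) = -1.348
Change: (0.655, 0.718, -0.025, -0.126) → max |·| = 0.718

0.718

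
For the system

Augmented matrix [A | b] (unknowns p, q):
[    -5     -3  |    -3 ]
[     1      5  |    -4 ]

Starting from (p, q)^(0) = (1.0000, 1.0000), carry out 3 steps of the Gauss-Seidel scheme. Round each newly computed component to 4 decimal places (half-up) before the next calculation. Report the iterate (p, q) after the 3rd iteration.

(1.2096, -1.0419)

Iteration 1:
  p = (-3 - (-3)·1.0000) / (-5) = 0.0000
  q = (-4 - (1)·0.0000) / (5) = -0.8000
Iteration 2:
  p = (-3 - (-3)·-0.8000) / (-5) = 1.0800
  q = (-4 - (1)·1.0800) / (5) = -1.0160
Iteration 3:
  p = (-3 - (-3)·-1.0160) / (-5) = 1.2096
  q = (-4 - (1)·1.2096) / (5) = -1.0419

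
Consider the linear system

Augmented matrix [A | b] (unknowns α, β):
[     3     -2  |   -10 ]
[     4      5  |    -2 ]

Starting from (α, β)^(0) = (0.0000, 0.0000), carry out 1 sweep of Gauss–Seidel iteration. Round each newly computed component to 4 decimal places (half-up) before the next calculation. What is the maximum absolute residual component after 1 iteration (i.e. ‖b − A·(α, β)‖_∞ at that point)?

4.5331

Iteration 1:
  α = (-10 - (-2)·0.0000) / (3) = -3.3333
  β = (-2 - (4)·-3.3333) / (5) = 2.2666
Residual b − A·x = (4.5331, 0.0002); ∞-norm = 4.5331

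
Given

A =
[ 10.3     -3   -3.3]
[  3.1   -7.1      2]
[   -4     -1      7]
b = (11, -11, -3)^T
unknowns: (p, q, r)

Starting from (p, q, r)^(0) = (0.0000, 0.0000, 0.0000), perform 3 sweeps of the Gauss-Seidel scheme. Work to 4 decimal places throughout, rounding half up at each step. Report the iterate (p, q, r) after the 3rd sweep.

(2.0936, 2.7327, 1.1582)

Iteration 1:
  p = (11 - (-3)·0.0000 - (-3.3)·0.0000) / (10.3) = 1.0680
  q = (-11 - (3.1)·1.0680 - (2)·0.0000) / (-7.1) = 2.0156
  r = (-3 - (-4)·1.0680 - (-1)·2.0156) / (7) = 0.4697
Iteration 2:
  p = (11 - (-3)·2.0156 - (-3.3)·0.4697) / (10.3) = 1.8055
  q = (-11 - (3.1)·1.8055 - (2)·0.4697) / (-7.1) = 2.4699
  r = (-3 - (-4)·1.8055 - (-1)·2.4699) / (7) = 0.9560
Iteration 3:
  p = (11 - (-3)·2.4699 - (-3.3)·0.9560) / (10.3) = 2.0936
  q = (-11 - (3.1)·2.0936 - (2)·0.9560) / (-7.1) = 2.7327
  r = (-3 - (-4)·2.0936 - (-1)·2.7327) / (7) = 1.1582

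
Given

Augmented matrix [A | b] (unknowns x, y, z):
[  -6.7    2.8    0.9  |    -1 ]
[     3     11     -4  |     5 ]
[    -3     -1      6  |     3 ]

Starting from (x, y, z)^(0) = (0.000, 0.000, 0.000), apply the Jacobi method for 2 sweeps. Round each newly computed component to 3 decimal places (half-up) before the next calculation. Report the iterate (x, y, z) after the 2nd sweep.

Iteration 1:
  x = (-1 - (2.8)·0.000 - (0.9)·0.000) / (-6.7) = 0.149
  y = (5 - (3)·0.000 - (-4)·0.000) / (11) = 0.455
  z = (3 - (-3)·0.000 - (-1)·0.000) / (6) = 0.500
Iteration 2:
  x = (-1 - (2.8)·0.455 - (0.9)·0.500) / (-6.7) = 0.407
  y = (5 - (3)·0.149 - (-4)·0.500) / (11) = 0.596
  z = (3 - (-3)·0.149 - (-1)·0.455) / (6) = 0.650

(0.407, 0.596, 0.650)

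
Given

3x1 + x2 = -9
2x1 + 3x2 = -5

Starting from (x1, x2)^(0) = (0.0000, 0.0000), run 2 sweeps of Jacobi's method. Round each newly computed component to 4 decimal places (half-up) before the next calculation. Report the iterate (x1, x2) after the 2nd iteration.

(-2.4444, 0.3333)

Iteration 1:
  x1 = (-9 - (1)·0.0000) / (3) = -3.0000
  x2 = (-5 - (2)·0.0000) / (3) = -1.6667
Iteration 2:
  x1 = (-9 - (1)·-1.6667) / (3) = -2.4444
  x2 = (-5 - (2)·-3.0000) / (3) = 0.3333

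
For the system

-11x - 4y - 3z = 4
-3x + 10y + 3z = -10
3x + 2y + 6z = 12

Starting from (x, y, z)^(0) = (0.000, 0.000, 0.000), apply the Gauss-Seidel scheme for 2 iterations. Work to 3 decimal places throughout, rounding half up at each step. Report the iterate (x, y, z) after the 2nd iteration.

Iteration 1:
  x = (4 - (-4)·0.000 - (-3)·0.000) / (-11) = -0.364
  y = (-10 - (-3)·-0.364 - (3)·0.000) / (10) = -1.109
  z = (12 - (3)·-0.364 - (2)·-1.109) / (6) = 2.552
Iteration 2:
  x = (4 - (-4)·-1.109 - (-3)·2.552) / (-11) = -0.656
  y = (-10 - (-3)·-0.656 - (3)·2.552) / (10) = -1.962
  z = (12 - (3)·-0.656 - (2)·-1.962) / (6) = 2.982

(-0.656, -1.962, 2.982)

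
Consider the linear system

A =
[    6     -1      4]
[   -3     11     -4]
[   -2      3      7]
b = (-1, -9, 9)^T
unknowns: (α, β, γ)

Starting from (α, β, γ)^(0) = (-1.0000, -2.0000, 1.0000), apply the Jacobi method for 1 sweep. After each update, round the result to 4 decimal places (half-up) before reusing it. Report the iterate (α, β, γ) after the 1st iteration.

(-1.1667, -0.7273, 1.8571)

Iteration 1:
  α = (-1 - (-1)·-2.0000 - (4)·1.0000) / (6) = -1.1667
  β = (-9 - (-3)·-1.0000 - (-4)·1.0000) / (11) = -0.7273
  γ = (9 - (-2)·-1.0000 - (3)·-2.0000) / (7) = 1.8571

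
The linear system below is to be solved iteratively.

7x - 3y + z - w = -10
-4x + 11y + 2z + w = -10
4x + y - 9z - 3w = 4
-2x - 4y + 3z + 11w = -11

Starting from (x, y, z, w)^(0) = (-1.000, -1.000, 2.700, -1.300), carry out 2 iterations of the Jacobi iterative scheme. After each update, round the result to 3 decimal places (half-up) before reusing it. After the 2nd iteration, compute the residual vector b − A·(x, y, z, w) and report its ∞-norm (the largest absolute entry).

Iteration 1:
  x = (-10 - (-3)·-1.000 - (1)·2.700 - (-1)·-1.300) / (7) = -2.429
  y = (-10 - (-4)·-1.000 - (2)·2.700 - (1)·-1.300) / (11) = -1.645
  z = (4 - (4)·-1.000 - (1)·-1.000 - (-3)·-1.300) / (-9) = -0.567
  w = (-11 - (-2)·-1.000 - (-4)·-1.000 - (3)·2.700) / (11) = -2.282
Iteration 2:
  x = (-10 - (-3)·-1.645 - (1)·-0.567 - (-1)·-2.282) / (7) = -2.379
  y = (-10 - (-4)·-2.429 - (2)·-0.567 - (1)·-2.282) / (11) = -1.482
  z = (4 - (4)·-2.429 - (1)·-1.645 - (-3)·-2.282) / (-9) = -0.946
  w = (-11 - (-2)·-2.429 - (-4)·-1.645 - (3)·-0.567) / (11) = -1.885
Residual b − A·x = (1.268, 0.563, 0.829, 1.887); ∞-norm = 1.887

1.887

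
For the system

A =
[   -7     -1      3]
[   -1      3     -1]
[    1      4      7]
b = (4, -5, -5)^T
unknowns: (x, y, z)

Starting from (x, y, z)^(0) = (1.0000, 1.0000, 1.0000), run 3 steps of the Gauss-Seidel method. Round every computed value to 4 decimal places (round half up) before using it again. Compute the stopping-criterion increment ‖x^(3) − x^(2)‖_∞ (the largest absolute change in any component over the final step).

0.1146

Iteration 1:
  x = (4 - (-1)·1.0000 - (3)·1.0000) / (-7) = -0.2857
  y = (-5 - (-1)·-0.2857 - (-1)·1.0000) / (3) = -1.4286
  z = (-5 - (1)·-0.2857 - (4)·-1.4286) / (7) = 0.1429
Iteration 2:
  x = (4 - (-1)·-1.4286 - (3)·0.1429) / (-7) = -0.3061
  y = (-5 - (-1)·-0.3061 - (-1)·0.1429) / (3) = -1.7211
  z = (-5 - (1)·-0.3061 - (4)·-1.7211) / (7) = 0.3129
Iteration 3:
  x = (4 - (-1)·-1.7211 - (3)·0.3129) / (-7) = -0.1915
  y = (-5 - (-1)·-0.1915 - (-1)·0.3129) / (3) = -1.6262
  z = (-5 - (1)·-0.1915 - (4)·-1.6262) / (7) = 0.2423
Change: (0.1146, 0.0949, -0.0706) → max |·| = 0.1146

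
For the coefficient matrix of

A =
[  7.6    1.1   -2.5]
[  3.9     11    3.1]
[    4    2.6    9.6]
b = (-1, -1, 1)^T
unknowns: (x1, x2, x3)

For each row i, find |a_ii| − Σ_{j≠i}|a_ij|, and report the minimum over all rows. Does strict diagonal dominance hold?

3

row 1: |7.6| − (1.1+2.5) = 4
row 2: |11| − (3.9+3.1) = 4
row 3: |9.6| − (4+2.6) = 3
minimum over rows = 3 → strictly diagonally dominant (convergence guaranteed)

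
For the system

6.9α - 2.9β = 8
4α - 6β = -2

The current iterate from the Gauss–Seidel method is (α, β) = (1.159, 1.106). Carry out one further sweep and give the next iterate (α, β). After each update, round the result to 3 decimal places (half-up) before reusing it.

One sweep:
  α = (8 - (-2.9)·1.106) / (6.9) = 1.624
  β = (-2 - (4)·1.624) / (-6) = 1.416

(1.624, 1.416)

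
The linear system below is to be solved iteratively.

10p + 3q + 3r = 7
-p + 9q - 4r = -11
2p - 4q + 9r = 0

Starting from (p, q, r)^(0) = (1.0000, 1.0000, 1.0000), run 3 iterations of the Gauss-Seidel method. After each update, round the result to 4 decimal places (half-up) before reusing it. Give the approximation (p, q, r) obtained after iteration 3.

Iteration 1:
  p = (7 - (3)·1.0000 - (3)·1.0000) / (10) = 0.1000
  q = (-11 - (-1)·0.1000 - (-4)·1.0000) / (9) = -0.7667
  r = (0 - (2)·0.1000 - (-4)·-0.7667) / (9) = -0.3630
Iteration 2:
  p = (7 - (3)·-0.7667 - (3)·-0.3630) / (10) = 1.0389
  q = (-11 - (-1)·1.0389 - (-4)·-0.3630) / (9) = -1.2681
  r = (0 - (2)·1.0389 - (-4)·-1.2681) / (9) = -0.7945
Iteration 3:
  p = (7 - (3)·-1.2681 - (3)·-0.7945) / (10) = 1.3188
  q = (-11 - (-1)·1.3188 - (-4)·-0.7945) / (9) = -1.4288
  r = (0 - (2)·1.3188 - (-4)·-1.4288) / (9) = -0.9281

(1.3188, -1.4288, -0.9281)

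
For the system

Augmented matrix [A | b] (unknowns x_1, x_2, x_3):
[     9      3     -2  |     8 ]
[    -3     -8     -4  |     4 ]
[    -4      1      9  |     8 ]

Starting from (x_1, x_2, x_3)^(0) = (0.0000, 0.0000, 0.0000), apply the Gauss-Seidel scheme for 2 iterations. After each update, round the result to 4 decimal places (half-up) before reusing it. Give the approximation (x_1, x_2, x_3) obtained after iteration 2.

Iteration 1:
  x_1 = (8 - (3)·0.0000 - (-2)·0.0000) / (9) = 0.8889
  x_2 = (4 - (-3)·0.8889 - (-4)·0.0000) / (-8) = -0.8333
  x_3 = (8 - (-4)·0.8889 - (1)·-0.8333) / (9) = 1.3765
Iteration 2:
  x_1 = (8 - (3)·-0.8333 - (-2)·1.3765) / (9) = 1.4725
  x_2 = (4 - (-3)·1.4725 - (-4)·1.3765) / (-8) = -1.7404
  x_3 = (8 - (-4)·1.4725 - (1)·-1.7404) / (9) = 1.7367

(1.4725, -1.7404, 1.7367)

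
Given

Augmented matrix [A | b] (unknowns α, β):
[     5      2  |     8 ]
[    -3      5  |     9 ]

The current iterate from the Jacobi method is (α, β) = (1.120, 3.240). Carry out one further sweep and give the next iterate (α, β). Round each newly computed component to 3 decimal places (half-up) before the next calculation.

(0.304, 2.472)

One sweep:
  α = (8 - (2)·3.240) / (5) = 0.304
  β = (9 - (-3)·1.120) / (5) = 2.472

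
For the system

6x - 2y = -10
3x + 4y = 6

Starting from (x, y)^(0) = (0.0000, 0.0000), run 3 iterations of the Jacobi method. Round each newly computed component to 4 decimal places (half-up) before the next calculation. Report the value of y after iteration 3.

Iteration 1:
  x = (-10 - (-2)·0.0000) / (6) = -1.6667
  y = (6 - (3)·0.0000) / (4) = 1.5000
Iteration 2:
  x = (-10 - (-2)·1.5000) / (6) = -1.1667
  y = (6 - (3)·-1.6667) / (4) = 2.7500
Iteration 3:
  x = (-10 - (-2)·2.7500) / (6) = -0.7500
  y = (6 - (3)·-1.1667) / (4) = 2.3750

2.3750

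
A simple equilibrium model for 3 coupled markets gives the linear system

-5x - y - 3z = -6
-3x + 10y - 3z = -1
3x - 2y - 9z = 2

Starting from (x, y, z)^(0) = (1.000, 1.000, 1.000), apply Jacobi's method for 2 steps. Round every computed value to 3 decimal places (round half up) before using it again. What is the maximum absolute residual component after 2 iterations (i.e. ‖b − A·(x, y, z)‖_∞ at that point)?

3.327

Iteration 1:
  x = (-6 - (-1)·1.000 - (-3)·1.000) / (-5) = 0.400
  y = (-1 - (-3)·1.000 - (-3)·1.000) / (10) = 0.500
  z = (2 - (3)·1.000 - (-2)·1.000) / (-9) = -0.111
Iteration 2:
  x = (-6 - (-1)·0.500 - (-3)·-0.111) / (-5) = 1.167
  y = (-1 - (-3)·0.400 - (-3)·-0.111) / (10) = -0.013
  z = (2 - (3)·0.400 - (-2)·0.500) / (-9) = -0.200
Residual b − A·x = (-0.778, 2.031, -3.327); ∞-norm = 3.327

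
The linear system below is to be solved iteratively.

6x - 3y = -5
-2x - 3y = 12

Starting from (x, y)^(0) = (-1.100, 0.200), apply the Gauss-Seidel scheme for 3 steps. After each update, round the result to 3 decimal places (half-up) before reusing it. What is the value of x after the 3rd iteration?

Iteration 1:
  x = (-5 - (-3)·0.200) / (6) = -0.733
  y = (12 - (-2)·-0.733) / (-3) = -3.511
Iteration 2:
  x = (-5 - (-3)·-3.511) / (6) = -2.589
  y = (12 - (-2)·-2.589) / (-3) = -2.274
Iteration 3:
  x = (-5 - (-3)·-2.274) / (6) = -1.970
  y = (12 - (-2)·-1.970) / (-3) = -2.687

-1.970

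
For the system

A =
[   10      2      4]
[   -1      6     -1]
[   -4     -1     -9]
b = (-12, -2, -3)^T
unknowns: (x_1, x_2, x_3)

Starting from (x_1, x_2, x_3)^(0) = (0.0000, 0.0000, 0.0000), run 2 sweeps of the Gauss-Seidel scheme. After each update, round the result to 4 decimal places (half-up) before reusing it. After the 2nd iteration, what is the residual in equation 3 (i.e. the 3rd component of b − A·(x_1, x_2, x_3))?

0.0003

Iteration 1:
  x_1 = (-12 - (2)·0.0000 - (4)·0.0000) / (10) = -1.2000
  x_2 = (-2 - (-1)·-1.2000 - (-1)·0.0000) / (6) = -0.5333
  x_3 = (-3 - (-4)·-1.2000 - (-1)·-0.5333) / (-9) = 0.9259
Iteration 2:
  x_1 = (-12 - (2)·-0.5333 - (4)·0.9259) / (10) = -1.4637
  x_2 = (-2 - (-1)·-1.4637 - (-1)·0.9259) / (6) = -0.4230
  x_3 = (-3 - (-4)·-1.4637 - (-1)·-0.4230) / (-9) = 1.0309
Residual b − A·x = (-0.6406, 0.1052, 0.0003)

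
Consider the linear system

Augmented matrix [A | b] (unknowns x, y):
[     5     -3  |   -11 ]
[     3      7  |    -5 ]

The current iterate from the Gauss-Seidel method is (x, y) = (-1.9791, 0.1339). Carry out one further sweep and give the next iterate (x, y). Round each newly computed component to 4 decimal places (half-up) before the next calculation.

One sweep:
  x = (-11 - (-3)·0.1339) / (5) = -2.1197
  y = (-5 - (3)·-2.1197) / (7) = 0.1942

(-2.1197, 0.1942)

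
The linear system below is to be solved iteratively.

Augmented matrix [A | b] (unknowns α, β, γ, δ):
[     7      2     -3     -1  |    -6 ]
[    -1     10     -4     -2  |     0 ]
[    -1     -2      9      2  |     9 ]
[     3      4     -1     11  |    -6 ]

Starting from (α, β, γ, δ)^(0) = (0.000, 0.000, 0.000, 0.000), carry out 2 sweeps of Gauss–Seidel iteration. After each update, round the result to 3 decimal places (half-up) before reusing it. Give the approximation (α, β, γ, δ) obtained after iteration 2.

(-0.481, 0.266, 1.050, -0.416)

Iteration 1:
  α = (-6 - (2)·0.000 - (-3)·0.000 - (-1)·0.000) / (7) = -0.857
  β = (0 - (-1)·-0.857 - (-4)·0.000 - (-2)·0.000) / (10) = -0.086
  γ = (9 - (-1)·-0.857 - (-2)·-0.086 - (2)·0.000) / (9) = 0.886
  δ = (-6 - (3)·-0.857 - (4)·-0.086 - (-1)·0.886) / (11) = -0.200
Iteration 2:
  α = (-6 - (2)·-0.086 - (-3)·0.886 - (-1)·-0.200) / (7) = -0.481
  β = (0 - (-1)·-0.481 - (-4)·0.886 - (-2)·-0.200) / (10) = 0.266
  γ = (9 - (-1)·-0.481 - (-2)·0.266 - (2)·-0.200) / (9) = 1.050
  δ = (-6 - (3)·-0.481 - (4)·0.266 - (-1)·1.050) / (11) = -0.416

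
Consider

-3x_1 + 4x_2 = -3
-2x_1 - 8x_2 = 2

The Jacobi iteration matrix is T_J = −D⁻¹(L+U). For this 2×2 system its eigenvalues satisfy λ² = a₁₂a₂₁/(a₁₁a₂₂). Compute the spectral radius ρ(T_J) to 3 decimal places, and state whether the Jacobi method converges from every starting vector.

0.577

a₁₂a₂₁/(a₁₁a₂₂) = (4)·(-2) / ((-3)·(-8)) = -0.333333
ρ = √|-0.333333| = √0.333333 = 0.577
ρ < 1, so Jacobi converges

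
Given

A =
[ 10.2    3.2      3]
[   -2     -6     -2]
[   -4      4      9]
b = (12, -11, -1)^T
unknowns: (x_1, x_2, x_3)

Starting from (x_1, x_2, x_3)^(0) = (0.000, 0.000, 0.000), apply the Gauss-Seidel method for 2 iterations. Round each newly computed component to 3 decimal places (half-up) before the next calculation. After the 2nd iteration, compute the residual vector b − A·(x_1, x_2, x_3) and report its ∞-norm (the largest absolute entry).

Iteration 1:
  x_1 = (12 - (3.2)·0.000 - (3)·0.000) / (10.2) = 1.176
  x_2 = (-11 - (-2)·1.176 - (-2)·0.000) / (-6) = 1.441
  x_3 = (-1 - (-4)·1.176 - (4)·1.441) / (9) = -0.229
Iteration 2:
  x_1 = (12 - (3.2)·1.441 - (3)·-0.229) / (10.2) = 0.792
  x_2 = (-11 - (-2)·0.792 - (-2)·-0.229) / (-6) = 1.646
  x_3 = (-1 - (-4)·0.792 - (4)·1.646) / (9) = -0.491
Residual b − A·x = (0.127, -0.522, 0.003); ∞-norm = 0.522

0.522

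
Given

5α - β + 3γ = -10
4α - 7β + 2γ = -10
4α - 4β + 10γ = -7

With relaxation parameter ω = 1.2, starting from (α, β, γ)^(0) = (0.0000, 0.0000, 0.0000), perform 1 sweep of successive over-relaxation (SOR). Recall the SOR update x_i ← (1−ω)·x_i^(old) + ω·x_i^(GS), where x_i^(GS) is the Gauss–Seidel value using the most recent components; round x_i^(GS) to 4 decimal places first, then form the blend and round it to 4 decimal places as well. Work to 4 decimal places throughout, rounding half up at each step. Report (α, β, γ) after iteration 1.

(-2.4000, 0.0685, 0.3449)

Iteration 1:
  α: GS value = (-10 - (-1)·0.0000 - (3)·0.0000) / (5) = -2.0000;  α ← (1−ω)·0.0000 + ω·-2.0000 = -2.4000
  β: GS value = (-10 - (4)·-2.4000 - (2)·0.0000) / (-7) = 0.0571;  β ← (1−ω)·0.0000 + ω·0.0571 = 0.0685
  γ: GS value = (-7 - (4)·-2.4000 - (-4)·0.0685) / (10) = 0.2874;  γ ← (1−ω)·0.0000 + ω·0.2874 = 0.3449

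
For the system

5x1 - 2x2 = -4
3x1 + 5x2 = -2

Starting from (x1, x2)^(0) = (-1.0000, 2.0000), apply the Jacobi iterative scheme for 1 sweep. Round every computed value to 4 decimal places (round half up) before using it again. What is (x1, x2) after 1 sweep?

Iteration 1:
  x1 = (-4 - (-2)·2.0000) / (5) = 0.0000
  x2 = (-2 - (3)·-1.0000) / (5) = 0.2000

(0.0000, 0.2000)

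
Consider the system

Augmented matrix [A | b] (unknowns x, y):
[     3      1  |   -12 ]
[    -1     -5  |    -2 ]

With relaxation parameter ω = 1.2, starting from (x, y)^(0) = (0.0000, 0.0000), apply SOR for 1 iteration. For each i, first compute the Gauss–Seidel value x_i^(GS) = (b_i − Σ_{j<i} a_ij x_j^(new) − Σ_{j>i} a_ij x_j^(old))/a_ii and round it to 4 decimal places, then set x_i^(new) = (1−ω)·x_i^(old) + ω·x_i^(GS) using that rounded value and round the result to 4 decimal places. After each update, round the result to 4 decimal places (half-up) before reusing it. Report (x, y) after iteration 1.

(-4.8000, 1.6320)

Iteration 1:
  x: GS value = (-12 - (1)·0.0000) / (3) = -4.0000;  x ← (1−ω)·0.0000 + ω·-4.0000 = -4.8000
  y: GS value = (-2 - (-1)·-4.8000) / (-5) = 1.3600;  y ← (1−ω)·0.0000 + ω·1.3600 = 1.6320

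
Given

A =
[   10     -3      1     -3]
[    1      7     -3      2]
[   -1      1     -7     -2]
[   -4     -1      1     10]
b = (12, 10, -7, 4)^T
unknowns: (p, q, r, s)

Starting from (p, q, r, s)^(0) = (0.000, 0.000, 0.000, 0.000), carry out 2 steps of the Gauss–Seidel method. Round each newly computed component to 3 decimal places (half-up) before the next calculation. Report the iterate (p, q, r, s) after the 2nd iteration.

(1.748, 1.352, 0.685, 1.166)

Iteration 1:
  p = (12 - (-3)·0.000 - (1)·0.000 - (-3)·0.000) / (10) = 1.200
  q = (10 - (1)·1.200 - (-3)·0.000 - (2)·0.000) / (7) = 1.257
  r = (-7 - (-1)·1.200 - (1)·1.257 - (-2)·0.000) / (-7) = 1.008
  s = (4 - (-4)·1.200 - (-1)·1.257 - (1)·1.008) / (10) = 0.905
Iteration 2:
  p = (12 - (-3)·1.257 - (1)·1.008 - (-3)·0.905) / (10) = 1.748
  q = (10 - (1)·1.748 - (-3)·1.008 - (2)·0.905) / (7) = 1.352
  r = (-7 - (-1)·1.748 - (1)·1.352 - (-2)·0.905) / (-7) = 0.685
  s = (4 - (-4)·1.748 - (-1)·1.352 - (1)·0.685) / (10) = 1.166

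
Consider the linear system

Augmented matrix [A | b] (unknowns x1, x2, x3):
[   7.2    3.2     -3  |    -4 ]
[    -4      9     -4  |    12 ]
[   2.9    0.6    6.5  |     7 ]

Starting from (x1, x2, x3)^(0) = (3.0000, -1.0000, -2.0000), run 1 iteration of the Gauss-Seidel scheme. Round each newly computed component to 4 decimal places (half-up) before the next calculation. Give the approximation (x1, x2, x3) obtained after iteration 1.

Iteration 1:
  x1 = (-4 - (3.2)·-1.0000 - (-3)·-2.0000) / (7.2) = -0.9444
  x2 = (12 - (-4)·-0.9444 - (-4)·-2.0000) / (9) = 0.0247
  x3 = (7 - (2.9)·-0.9444 - (0.6)·0.0247) / (6.5) = 1.4960

(-0.9444, 0.0247, 1.4960)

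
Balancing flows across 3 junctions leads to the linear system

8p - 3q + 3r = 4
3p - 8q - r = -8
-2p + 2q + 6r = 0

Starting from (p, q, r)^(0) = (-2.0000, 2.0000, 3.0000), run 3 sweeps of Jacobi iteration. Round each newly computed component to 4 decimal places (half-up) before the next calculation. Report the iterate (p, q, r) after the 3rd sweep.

Iteration 1:
  p = (4 - (-3)·2.0000 - (3)·3.0000) / (8) = 0.1250
  q = (-8 - (3)·-2.0000 - (-1)·3.0000) / (-8) = -0.1250
  r = (0 - (-2)·-2.0000 - (2)·2.0000) / (6) = -1.3333
Iteration 2:
  p = (4 - (-3)·-0.1250 - (3)·-1.3333) / (8) = 0.9531
  q = (-8 - (3)·0.1250 - (-1)·-1.3333) / (-8) = 1.2135
  r = (0 - (-2)·0.1250 - (2)·-0.1250) / (6) = 0.0833
Iteration 3:
  p = (4 - (-3)·1.2135 - (3)·0.0833) / (8) = 0.9238
  q = (-8 - (3)·0.9531 - (-1)·0.0833) / (-8) = 1.3470
  r = (0 - (-2)·0.9531 - (2)·1.2135) / (6) = -0.0868

(0.9238, 1.3470, -0.0868)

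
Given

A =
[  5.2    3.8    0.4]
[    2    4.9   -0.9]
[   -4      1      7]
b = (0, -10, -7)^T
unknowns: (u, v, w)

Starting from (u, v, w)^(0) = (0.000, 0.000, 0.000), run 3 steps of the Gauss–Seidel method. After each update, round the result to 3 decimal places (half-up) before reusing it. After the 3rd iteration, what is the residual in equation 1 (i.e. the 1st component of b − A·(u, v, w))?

-0.058

Iteration 1:
  u = (0 - (3.8)·0.000 - (0.4)·0.000) / (5.2) = 0.000
  v = (-10 - (2)·0.000 - (-0.9)·0.000) / (4.9) = -2.041
  w = (-7 - (-4)·0.000 - (1)·-2.041) / (7) = -0.708
Iteration 2:
  u = (0 - (3.8)·-2.041 - (0.4)·-0.708) / (5.2) = 1.546
  v = (-10 - (2)·1.546 - (-0.9)·-0.708) / (4.9) = -2.802
  w = (-7 - (-4)·1.546 - (1)·-2.802) / (7) = 0.284
Iteration 3:
  u = (0 - (3.8)·-2.802 - (0.4)·0.284) / (5.2) = 2.026
  v = (-10 - (2)·2.026 - (-0.9)·0.284) / (4.9) = -2.816
  w = (-7 - (-4)·2.026 - (1)·-2.816) / (7) = 0.560
Residual b − A·x = (-0.058, 0.250, 0.000)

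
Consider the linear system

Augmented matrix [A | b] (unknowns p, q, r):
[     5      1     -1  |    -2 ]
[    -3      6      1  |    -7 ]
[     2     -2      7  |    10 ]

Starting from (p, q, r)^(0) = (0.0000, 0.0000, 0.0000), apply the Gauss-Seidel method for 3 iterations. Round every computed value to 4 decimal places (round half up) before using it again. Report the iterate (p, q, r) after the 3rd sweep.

(0.0665, -1.3043, 1.0369)

Iteration 1:
  p = (-2 - (1)·0.0000 - (-1)·0.0000) / (5) = -0.4000
  q = (-7 - (-3)·-0.4000 - (1)·0.0000) / (6) = -1.3667
  r = (10 - (2)·-0.4000 - (-2)·-1.3667) / (7) = 1.1524
Iteration 2:
  p = (-2 - (1)·-1.3667 - (-1)·1.1524) / (5) = 0.1038
  q = (-7 - (-3)·0.1038 - (1)·1.1524) / (6) = -1.3068
  r = (10 - (2)·0.1038 - (-2)·-1.3068) / (7) = 1.0255
Iteration 3:
  p = (-2 - (1)·-1.3068 - (-1)·1.0255) / (5) = 0.0665
  q = (-7 - (-3)·0.0665 - (1)·1.0255) / (6) = -1.3043
  r = (10 - (2)·0.0665 - (-2)·-1.3043) / (7) = 1.0369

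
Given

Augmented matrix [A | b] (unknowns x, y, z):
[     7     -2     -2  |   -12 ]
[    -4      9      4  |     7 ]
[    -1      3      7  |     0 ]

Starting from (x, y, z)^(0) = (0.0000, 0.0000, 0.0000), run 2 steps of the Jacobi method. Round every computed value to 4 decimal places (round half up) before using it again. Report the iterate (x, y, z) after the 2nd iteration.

(-1.4921, 0.0159, -0.5782)

Iteration 1:
  x = (-12 - (-2)·0.0000 - (-2)·0.0000) / (7) = -1.7143
  y = (7 - (-4)·0.0000 - (4)·0.0000) / (9) = 0.7778
  z = (0 - (-1)·0.0000 - (3)·0.0000) / (7) = 0.0000
Iteration 2:
  x = (-12 - (-2)·0.7778 - (-2)·0.0000) / (7) = -1.4921
  y = (7 - (-4)·-1.7143 - (4)·0.0000) / (9) = 0.0159
  z = (0 - (-1)·-1.7143 - (3)·0.7778) / (7) = -0.5782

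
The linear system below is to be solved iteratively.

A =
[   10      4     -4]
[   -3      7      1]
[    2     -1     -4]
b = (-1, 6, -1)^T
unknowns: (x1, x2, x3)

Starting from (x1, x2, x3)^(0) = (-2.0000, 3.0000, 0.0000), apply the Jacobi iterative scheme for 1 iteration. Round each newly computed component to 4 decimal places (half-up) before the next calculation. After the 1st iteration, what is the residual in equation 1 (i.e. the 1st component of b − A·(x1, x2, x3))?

6.0000

Iteration 1:
  x1 = (-1 - (4)·3.0000 - (-4)·0.0000) / (10) = -1.3000
  x2 = (6 - (-3)·-2.0000 - (1)·0.0000) / (7) = 0.0000
  x3 = (-1 - (2)·-2.0000 - (-1)·3.0000) / (-4) = -1.5000
Residual b − A·x = (6.0000, 3.6000, -4.4000)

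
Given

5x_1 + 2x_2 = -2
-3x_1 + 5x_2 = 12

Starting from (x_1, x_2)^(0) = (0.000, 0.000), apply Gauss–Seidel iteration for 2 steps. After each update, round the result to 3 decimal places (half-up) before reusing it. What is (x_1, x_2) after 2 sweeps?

(-1.264, 1.642)

Iteration 1:
  x_1 = (-2 - (2)·0.000) / (5) = -0.400
  x_2 = (12 - (-3)·-0.400) / (5) = 2.160
Iteration 2:
  x_1 = (-2 - (2)·2.160) / (5) = -1.264
  x_2 = (12 - (-3)·-1.264) / (5) = 1.642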